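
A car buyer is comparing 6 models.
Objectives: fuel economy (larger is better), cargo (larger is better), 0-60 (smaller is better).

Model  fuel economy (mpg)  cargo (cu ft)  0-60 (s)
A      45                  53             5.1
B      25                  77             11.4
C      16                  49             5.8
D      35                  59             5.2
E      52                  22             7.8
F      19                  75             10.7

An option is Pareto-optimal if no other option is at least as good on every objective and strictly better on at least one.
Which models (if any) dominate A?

B: worse on fuel economy (25 vs 45).
C: worse on fuel economy (16 vs 45).
D: worse on fuel economy (35 vs 45).
E: worse on cargo (22 vs 53).
F: worse on fuel economy (19 vs 45).
No option dominates A.

none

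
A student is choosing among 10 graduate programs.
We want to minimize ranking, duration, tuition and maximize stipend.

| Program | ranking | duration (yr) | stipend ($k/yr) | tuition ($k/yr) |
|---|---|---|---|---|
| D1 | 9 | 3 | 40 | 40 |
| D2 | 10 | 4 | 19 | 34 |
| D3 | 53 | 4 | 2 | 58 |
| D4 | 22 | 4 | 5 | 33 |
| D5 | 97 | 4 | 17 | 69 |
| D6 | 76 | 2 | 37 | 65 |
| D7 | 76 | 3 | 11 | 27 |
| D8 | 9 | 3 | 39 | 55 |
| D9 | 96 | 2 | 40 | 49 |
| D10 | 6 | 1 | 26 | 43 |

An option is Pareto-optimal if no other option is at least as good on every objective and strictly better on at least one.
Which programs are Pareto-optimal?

D1, D2, D4, D6, D7, D9, D10

D1: not dominated.
D2: not dominated.
D3: dominated by D1 (ranking 9≤53, duration 3≤4, stipend 40≥2, tuition 40≤58).
D4: not dominated.
D5: dominated by D1 (ranking 9≤97, duration 3≤4, stipend 40≥17, tuition 40≤69).
D6: not dominated.
D7: not dominated (best tuition).
D8: dominated by D1 (ranking 9≤9, duration 3≤3, stipend 40≥39, tuition 40≤55).
D9: not dominated.
D10: not dominated (best ranking).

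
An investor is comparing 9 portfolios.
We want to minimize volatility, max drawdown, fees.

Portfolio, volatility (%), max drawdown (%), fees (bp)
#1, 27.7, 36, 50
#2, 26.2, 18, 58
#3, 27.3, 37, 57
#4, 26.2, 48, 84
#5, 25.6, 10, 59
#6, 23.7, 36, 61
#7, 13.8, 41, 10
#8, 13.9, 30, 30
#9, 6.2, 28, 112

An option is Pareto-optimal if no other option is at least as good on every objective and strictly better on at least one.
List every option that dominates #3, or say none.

#8: volatility 13.9≤27.3, max drawdown 30≤37, fees 30≤57 — dominates #3.
Others (#1, #2, #4, #5, #6, #7, #9) are each worse than #3 on at least one objective.

#8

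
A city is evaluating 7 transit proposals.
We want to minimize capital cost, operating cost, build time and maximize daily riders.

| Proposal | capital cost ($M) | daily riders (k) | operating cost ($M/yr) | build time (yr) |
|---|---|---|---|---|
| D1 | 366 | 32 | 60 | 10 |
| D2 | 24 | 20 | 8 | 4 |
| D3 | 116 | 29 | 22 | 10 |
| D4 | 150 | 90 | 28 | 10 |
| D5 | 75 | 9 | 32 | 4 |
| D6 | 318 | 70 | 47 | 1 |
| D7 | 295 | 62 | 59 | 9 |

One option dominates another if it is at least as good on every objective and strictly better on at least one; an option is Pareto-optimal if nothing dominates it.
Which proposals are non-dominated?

D1: dominated by D4 (capital cost 150≤366, daily riders 90≥32, operating cost 28≤60, build time 10≤10).
D2: not dominated (best capital cost).
D3: not dominated.
D4: not dominated (best daily riders).
D5: dominated by D2 (capital cost 24≤75, daily riders 20≥9, operating cost 8≤32, build time 4≤4).
D6: not dominated (best build time).
D7: not dominated.

D2, D3, D4, D6, D7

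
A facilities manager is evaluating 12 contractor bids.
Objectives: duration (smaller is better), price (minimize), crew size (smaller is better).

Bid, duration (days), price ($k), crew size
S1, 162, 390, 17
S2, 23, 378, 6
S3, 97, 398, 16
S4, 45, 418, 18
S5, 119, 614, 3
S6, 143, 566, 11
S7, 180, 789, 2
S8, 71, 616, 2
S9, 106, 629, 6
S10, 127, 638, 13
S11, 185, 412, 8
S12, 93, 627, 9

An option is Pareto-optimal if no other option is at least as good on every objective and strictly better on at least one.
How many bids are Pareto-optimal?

S1: dominated by S2 (duration 23≤162, price 378≤390, crew size 6≤17).
S2: not dominated (best duration).
S3: dominated by S2 (duration 23≤97, price 378≤398, crew size 6≤16).
S4: dominated by S2 (duration 23≤45, price 378≤418, crew size 6≤18).
S5: not dominated.
S6: dominated by S2 (duration 23≤143, price 378≤566, crew size 6≤11).
S7: dominated by S8 (duration 71≤180, price 616≤789, crew size 2≤2).
S8: not dominated.
S9: dominated by S2 (duration 23≤106, price 378≤629, crew size 6≤6).
S10: dominated by S2 (duration 23≤127, price 378≤638, crew size 6≤13).
S11: dominated by S2 (duration 23≤185, price 378≤412, crew size 6≤8).
S12: dominated by S2 (duration 23≤93, price 378≤627, crew size 6≤9).
Pareto-optimal: S2, S5, S8 → 3.

3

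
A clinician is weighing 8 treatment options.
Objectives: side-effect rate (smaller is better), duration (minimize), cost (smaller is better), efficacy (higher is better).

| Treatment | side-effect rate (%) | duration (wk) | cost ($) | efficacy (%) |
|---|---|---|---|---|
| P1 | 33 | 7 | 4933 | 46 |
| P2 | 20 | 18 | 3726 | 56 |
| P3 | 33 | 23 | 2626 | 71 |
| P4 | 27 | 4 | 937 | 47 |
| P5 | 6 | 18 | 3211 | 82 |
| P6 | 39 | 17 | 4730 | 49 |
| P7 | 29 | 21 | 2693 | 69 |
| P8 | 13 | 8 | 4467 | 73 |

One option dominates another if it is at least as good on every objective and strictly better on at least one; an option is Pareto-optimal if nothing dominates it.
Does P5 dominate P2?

Yes

P5 vs P2: side-effect rate 6≤20, duration 18≤18, cost 3211≤3726, efficacy 82≥56 — P5 is at least as good on every objective with at least one strict improvement.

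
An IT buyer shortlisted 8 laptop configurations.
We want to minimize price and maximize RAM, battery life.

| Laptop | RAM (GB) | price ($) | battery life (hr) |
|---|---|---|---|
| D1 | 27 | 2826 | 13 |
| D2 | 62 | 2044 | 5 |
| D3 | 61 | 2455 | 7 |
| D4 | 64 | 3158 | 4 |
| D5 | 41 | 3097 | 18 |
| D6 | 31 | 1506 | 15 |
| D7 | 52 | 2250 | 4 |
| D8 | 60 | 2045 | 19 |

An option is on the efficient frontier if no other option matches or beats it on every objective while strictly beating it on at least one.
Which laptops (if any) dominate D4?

D1: worse on RAM (27 vs 64).
D2: worse on RAM (62 vs 64).
D3: worse on RAM (61 vs 64).
D5: worse on RAM (41 vs 64).
D6: worse on RAM (31 vs 64).
D7: worse on RAM (52 vs 64).
D8: worse on RAM (60 vs 64).
No option dominates D4.

none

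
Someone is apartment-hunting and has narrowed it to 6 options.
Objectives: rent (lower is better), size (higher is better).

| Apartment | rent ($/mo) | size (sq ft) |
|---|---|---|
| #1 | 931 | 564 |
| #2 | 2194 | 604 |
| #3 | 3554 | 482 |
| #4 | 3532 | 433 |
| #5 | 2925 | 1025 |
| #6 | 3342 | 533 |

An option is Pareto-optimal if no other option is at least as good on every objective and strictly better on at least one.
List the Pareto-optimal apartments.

#1: not dominated (best rent).
#2: not dominated.
#3: dominated by #1 (rent 931≤3554, size 564≥482).
#4: dominated by #1 (rent 931≤3532, size 564≥433).
#5: not dominated (best size).
#6: dominated by #1 (rent 931≤3342, size 564≥533).

#1, #2, #5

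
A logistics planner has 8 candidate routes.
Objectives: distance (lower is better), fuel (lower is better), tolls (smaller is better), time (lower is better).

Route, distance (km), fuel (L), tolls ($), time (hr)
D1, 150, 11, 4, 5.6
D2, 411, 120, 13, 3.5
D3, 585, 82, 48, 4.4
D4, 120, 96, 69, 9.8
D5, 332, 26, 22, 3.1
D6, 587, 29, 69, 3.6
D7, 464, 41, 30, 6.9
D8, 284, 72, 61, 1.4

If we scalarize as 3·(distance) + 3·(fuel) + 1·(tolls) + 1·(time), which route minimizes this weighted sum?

D1

D1: 3·150 + 3·11 + 1·4 + 1·5.6 = 492.6
D2: 3·411 + 3·120 + 1·13 + 1·3.5 = 1609.5
D3: 3·585 + 3·82 + 1·48 + 1·4.4 = 2053.4
D4: 3·120 + 3·96 + 1·69 + 1·9.8 = 726.8
D5: 3·332 + 3·26 + 1·22 + 1·3.1 = 1099.1
D6: 3·587 + 3·29 + 1·69 + 1·3.6 = 1920.6
D7: 3·464 + 3·41 + 1·30 + 1·6.9 = 1551.9
D8: 3·284 + 3·72 + 1·61 + 1·1.4 = 1130.4
Lowest: D1 at 492.6.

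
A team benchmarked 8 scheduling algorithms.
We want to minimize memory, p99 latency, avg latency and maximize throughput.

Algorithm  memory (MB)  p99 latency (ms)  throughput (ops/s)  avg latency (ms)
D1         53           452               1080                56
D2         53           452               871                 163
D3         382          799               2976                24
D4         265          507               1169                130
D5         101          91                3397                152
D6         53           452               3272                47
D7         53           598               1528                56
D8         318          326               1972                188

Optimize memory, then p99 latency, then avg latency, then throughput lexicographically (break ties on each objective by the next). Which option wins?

First minimize memory: best is 53, kept {D1, D2, D6, D7}.
Then minimize p99 latency: best is 452, kept {D1, D2, D6}.
Then minimize avg latency: best is 47, kept {D6}.

D6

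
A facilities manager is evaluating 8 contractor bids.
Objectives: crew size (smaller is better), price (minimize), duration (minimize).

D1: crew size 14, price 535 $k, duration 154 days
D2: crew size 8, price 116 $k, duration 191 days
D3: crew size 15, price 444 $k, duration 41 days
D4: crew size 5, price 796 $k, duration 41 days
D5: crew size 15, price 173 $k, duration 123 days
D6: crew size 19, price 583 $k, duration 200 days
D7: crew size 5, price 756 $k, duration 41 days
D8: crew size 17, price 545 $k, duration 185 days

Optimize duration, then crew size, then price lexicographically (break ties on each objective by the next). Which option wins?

First minimize duration: best is 41, kept {D3, D4, D7}.
Then minimize crew size: best is 5, kept {D4, D7}.
Then minimize price: best is 756, kept {D7}.

D7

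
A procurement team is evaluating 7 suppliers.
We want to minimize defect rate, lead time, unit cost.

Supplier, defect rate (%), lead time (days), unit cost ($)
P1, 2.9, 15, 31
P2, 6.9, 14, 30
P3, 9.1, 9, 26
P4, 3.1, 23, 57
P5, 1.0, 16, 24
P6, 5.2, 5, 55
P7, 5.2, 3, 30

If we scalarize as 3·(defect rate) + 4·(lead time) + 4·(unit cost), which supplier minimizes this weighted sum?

P7

P1: 3·2.9 + 4·15 + 4·31 = 192.7
P2: 3·6.9 + 4·14 + 4·30 = 196.7
P3: 3·9.1 + 4·9 + 4·26 = 167.3
P4: 3·3.1 + 4·23 + 4·57 = 329.3
P5: 3·1.0 + 4·16 + 4·24 = 163.0
P6: 3·5.2 + 4·5 + 4·55 = 255.6
P7: 3·5.2 + 4·3 + 4·30 = 147.6
Lowest: P7 at 147.6.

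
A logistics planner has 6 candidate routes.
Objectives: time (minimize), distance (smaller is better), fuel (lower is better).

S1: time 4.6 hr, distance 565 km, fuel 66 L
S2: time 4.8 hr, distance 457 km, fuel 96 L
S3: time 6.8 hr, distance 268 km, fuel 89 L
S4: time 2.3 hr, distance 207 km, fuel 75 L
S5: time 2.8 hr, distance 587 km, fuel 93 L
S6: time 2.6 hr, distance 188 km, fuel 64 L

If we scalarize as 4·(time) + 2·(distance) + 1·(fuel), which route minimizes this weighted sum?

S6

S1: 4·4.6 + 2·565 + 1·66 = 1214.4
S2: 4·4.8 + 2·457 + 1·96 = 1029.2
S3: 4·6.8 + 2·268 + 1·89 = 652.2
S4: 4·2.3 + 2·207 + 1·75 = 498.2
S5: 4·2.8 + 2·587 + 1·93 = 1278.2
S6: 4·2.6 + 2·188 + 1·64 = 450.4
Lowest: S6 at 450.4.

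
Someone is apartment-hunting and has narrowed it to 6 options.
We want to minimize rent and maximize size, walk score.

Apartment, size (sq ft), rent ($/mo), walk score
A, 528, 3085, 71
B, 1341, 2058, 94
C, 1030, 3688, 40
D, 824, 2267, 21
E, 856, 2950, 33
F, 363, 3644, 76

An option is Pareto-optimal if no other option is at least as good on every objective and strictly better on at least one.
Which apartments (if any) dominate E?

B: size 1341≥856, rent 2058≤2950, walk score 94≥33 — dominates E.
Others (A, C, D, F) are each worse than E on at least one objective.

B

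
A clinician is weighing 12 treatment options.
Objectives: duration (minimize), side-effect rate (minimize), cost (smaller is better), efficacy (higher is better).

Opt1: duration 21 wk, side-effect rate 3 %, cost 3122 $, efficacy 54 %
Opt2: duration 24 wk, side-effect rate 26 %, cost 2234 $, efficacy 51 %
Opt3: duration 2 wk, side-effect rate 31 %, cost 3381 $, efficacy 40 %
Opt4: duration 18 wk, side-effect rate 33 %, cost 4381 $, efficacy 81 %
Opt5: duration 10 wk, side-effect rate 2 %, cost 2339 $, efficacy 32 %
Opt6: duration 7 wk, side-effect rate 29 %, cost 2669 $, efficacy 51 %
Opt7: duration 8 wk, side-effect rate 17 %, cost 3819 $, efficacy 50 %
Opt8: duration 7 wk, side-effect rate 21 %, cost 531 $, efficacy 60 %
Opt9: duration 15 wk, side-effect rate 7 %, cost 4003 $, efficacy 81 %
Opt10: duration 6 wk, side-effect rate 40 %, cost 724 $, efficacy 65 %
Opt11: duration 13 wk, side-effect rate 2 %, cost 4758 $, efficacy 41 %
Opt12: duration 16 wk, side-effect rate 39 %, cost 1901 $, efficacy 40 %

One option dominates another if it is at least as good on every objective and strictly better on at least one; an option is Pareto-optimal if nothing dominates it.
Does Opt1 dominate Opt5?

No

Opt1 vs Opt5: Opt1 is worse on duration (21 vs 10), so it does not dominate Opt5.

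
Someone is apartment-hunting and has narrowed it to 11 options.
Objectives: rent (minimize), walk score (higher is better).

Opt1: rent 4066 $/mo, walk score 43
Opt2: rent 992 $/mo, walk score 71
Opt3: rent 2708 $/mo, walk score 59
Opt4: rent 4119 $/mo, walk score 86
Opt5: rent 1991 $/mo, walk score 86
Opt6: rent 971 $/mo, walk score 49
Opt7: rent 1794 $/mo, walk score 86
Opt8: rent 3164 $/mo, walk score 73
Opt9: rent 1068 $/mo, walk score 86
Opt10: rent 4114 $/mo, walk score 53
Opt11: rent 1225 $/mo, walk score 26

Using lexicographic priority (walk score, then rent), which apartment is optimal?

First maximize walk score: best is 86, kept {Opt4, Opt5, Opt7, Opt9}.
Then minimize rent: best is 1068, kept {Opt9}.

Opt9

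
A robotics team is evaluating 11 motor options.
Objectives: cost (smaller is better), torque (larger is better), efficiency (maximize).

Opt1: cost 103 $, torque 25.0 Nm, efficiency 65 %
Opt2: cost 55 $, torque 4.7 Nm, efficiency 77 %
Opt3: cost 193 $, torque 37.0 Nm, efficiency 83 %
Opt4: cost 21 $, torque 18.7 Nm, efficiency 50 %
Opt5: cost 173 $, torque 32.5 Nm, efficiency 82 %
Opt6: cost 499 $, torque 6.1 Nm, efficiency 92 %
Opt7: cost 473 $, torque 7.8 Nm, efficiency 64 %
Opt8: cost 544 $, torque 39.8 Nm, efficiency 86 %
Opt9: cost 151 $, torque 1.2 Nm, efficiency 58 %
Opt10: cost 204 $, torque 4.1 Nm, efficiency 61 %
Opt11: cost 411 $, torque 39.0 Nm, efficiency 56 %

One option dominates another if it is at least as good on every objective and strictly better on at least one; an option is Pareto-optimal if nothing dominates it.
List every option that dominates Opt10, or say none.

Opt1, Opt2, Opt3, Opt5

Opt1: cost 103≤204, torque 25.0≥4.1, efficiency 65≥61 — dominates Opt10.
Opt2: cost 55≤204, torque 4.7≥4.1, efficiency 77≥61 — dominates Opt10.
Opt3: cost 193≤204, torque 37.0≥4.1, efficiency 83≥61 — dominates Opt10.
Opt5: cost 173≤204, torque 32.5≥4.1, efficiency 82≥61 — dominates Opt10.
Others (Opt4, Opt6, Opt7, Opt8, Opt9, Opt11) are each worse than Opt10 on at least one objective.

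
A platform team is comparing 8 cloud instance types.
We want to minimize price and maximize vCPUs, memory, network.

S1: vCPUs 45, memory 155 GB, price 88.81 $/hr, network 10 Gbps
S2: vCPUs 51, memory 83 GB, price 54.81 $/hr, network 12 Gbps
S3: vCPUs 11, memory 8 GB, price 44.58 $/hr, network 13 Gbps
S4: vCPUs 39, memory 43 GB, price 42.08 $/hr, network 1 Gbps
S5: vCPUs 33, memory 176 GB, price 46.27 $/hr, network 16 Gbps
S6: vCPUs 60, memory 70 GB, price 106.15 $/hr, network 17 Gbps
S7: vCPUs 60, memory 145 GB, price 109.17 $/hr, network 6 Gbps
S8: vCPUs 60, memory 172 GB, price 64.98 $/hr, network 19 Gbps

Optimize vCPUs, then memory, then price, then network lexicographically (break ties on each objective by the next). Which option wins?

First maximize vCPUs: best is 60, kept {S6, S7, S8}.
Then maximize memory: best is 172, kept {S8}.

S8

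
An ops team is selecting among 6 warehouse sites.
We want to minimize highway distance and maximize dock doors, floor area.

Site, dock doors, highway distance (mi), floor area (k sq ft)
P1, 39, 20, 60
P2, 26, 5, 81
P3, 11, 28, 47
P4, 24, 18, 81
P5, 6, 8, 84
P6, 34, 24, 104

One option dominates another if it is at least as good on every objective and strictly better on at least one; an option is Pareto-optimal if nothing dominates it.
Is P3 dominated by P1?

Yes

P1 vs P3: dock doors 39≥11, highway distance 20≤28, floor area 60≥47 — P1 is at least as good on every objective with at least one strict improvement.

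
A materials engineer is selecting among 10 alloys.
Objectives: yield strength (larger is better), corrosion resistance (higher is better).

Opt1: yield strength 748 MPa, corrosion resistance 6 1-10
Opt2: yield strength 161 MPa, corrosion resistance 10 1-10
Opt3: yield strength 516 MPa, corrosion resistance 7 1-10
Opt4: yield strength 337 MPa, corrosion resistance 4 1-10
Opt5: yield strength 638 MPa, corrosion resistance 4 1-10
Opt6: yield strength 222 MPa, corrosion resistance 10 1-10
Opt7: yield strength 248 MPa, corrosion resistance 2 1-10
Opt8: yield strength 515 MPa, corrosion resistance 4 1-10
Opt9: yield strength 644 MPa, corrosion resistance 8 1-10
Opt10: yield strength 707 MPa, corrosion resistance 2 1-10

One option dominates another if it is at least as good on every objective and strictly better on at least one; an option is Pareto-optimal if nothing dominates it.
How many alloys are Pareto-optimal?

3

Opt1: not dominated (best yield strength).
Opt2: dominated by Opt6 (yield strength 222≥161, corrosion resistance 10≥10).
Opt3: dominated by Opt9 (yield strength 644≥516, corrosion resistance 8≥7).
Opt4: dominated by Opt1 (yield strength 748≥337, corrosion resistance 6≥4).
Opt5: dominated by Opt1 (yield strength 748≥638, corrosion resistance 6≥4).
Opt6: not dominated.
Opt7: dominated by Opt1 (yield strength 748≥248, corrosion resistance 6≥2).
Opt8: dominated by Opt1 (yield strength 748≥515, corrosion resistance 6≥4).
Opt9: not dominated.
Opt10: dominated by Opt1 (yield strength 748≥707, corrosion resistance 6≥2).
Pareto-optimal: Opt1, Opt6, Opt9 → 3.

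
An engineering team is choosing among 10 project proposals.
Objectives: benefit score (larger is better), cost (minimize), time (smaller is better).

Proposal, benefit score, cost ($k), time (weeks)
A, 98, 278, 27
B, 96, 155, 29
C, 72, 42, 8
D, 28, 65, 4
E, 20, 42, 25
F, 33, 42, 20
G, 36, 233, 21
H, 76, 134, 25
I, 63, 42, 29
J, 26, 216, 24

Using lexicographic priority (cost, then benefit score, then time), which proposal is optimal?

First minimize cost: best is 42, kept {C, E, F, I}.
Then maximize benefit score: best is 72, kept {C}.

C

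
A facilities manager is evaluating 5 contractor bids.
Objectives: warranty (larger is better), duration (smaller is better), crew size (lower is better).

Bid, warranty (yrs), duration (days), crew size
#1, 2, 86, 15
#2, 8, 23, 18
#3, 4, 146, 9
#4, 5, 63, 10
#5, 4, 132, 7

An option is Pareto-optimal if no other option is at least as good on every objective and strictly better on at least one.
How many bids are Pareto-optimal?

3

#1: dominated by #4 (warranty 5≥2, duration 63≤86, crew size 10≤15).
#2: not dominated (best warranty).
#3: dominated by #5 (warranty 4≥4, duration 132≤146, crew size 7≤9).
#4: not dominated.
#5: not dominated (best crew size).
Pareto-optimal: #2, #4, #5 → 3.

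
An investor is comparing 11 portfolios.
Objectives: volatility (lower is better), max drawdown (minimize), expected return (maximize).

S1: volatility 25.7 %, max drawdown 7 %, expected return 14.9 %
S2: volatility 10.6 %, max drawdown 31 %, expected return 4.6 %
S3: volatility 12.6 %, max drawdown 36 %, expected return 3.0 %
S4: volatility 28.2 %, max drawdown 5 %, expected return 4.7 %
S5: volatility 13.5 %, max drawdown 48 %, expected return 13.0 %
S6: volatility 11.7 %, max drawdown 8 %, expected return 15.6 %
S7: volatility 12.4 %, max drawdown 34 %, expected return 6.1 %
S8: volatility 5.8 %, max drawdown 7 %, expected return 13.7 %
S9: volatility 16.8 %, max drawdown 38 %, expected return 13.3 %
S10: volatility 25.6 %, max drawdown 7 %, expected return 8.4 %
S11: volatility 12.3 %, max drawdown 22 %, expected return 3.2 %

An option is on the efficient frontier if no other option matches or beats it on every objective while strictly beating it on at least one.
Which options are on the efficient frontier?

S1, S4, S6, S8

S1: not dominated.
S2: dominated by S8 (volatility 5.8≤10.6, max drawdown 7≤31, expected return 13.7≥4.6).
S3: dominated by S2 (volatility 10.6≤12.6, max drawdown 31≤36, expected return 4.6≥3.0).
S4: not dominated (best max drawdown).
S5: dominated by S6 (volatility 11.7≤13.5, max drawdown 8≤48, expected return 15.6≥13.0).
S6: not dominated (best expected return).
S7: dominated by S6 (volatility 11.7≤12.4, max drawdown 8≤34, expected return 15.6≥6.1).
S8: not dominated (best volatility).
S9: dominated by S6 (volatility 11.7≤16.8, max drawdown 8≤38, expected return 15.6≥13.3).
S10: dominated by S8 (volatility 5.8≤25.6, max drawdown 7≤7, expected return 13.7≥8.4).
S11: dominated by S6 (volatility 11.7≤12.3, max drawdown 8≤22, expected return 15.6≥3.2).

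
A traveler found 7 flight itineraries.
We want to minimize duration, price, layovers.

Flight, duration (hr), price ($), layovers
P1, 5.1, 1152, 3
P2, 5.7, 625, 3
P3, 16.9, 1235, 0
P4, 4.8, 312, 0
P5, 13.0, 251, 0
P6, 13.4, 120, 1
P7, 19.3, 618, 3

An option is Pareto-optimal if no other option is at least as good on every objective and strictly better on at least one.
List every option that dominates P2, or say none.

P4: duration 4.8≤5.7, price 312≤625, layovers 0≤3 — dominates P2.
Others (P1, P3, P5, P6, P7) are each worse than P2 on at least one objective.

P4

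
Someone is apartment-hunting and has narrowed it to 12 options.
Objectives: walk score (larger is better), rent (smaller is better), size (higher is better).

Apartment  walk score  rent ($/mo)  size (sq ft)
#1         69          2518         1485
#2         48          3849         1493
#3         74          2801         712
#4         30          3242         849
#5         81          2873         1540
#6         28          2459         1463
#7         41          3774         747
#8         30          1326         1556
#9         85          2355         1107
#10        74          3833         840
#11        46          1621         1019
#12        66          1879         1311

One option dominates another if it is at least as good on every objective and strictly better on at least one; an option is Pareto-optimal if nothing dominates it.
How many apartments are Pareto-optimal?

#1: not dominated.
#2: dominated by #5 (walk score 81≥48, rent 2873≤3849, size 1540≥1493).
#3: dominated by #9 (walk score 85≥74, rent 2355≤2801, size 1107≥712).
#4: dominated by #1 (walk score 69≥30, rent 2518≤3242, size 1485≥849).
#5: not dominated.
#6: dominated by #8 (walk score 30≥28, rent 1326≤2459, size 1556≥1463).
#7: dominated by #1 (walk score 69≥41, rent 2518≤3774, size 1485≥747).
#8: not dominated (best rent).
#9: not dominated (best walk score).
#10: dominated by #5 (walk score 81≥74, rent 2873≤3833, size 1540≥840).
#11: not dominated.
#12: not dominated.
Pareto-optimal: #1, #5, #8, #9, #11, #12 → 6.

6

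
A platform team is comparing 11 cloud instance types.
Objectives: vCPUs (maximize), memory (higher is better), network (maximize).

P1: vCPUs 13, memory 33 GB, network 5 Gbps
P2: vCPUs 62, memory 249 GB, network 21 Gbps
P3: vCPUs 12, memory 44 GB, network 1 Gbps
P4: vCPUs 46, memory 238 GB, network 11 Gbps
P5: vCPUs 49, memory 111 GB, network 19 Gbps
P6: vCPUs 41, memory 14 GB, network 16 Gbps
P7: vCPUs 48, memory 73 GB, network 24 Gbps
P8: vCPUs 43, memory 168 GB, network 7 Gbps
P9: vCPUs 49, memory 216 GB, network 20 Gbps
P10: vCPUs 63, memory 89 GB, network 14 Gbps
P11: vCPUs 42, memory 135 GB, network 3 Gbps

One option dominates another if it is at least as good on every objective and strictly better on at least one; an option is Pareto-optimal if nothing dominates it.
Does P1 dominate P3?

P1 vs P3: P1 is worse on memory (33 vs 44), so it does not dominate P3.

No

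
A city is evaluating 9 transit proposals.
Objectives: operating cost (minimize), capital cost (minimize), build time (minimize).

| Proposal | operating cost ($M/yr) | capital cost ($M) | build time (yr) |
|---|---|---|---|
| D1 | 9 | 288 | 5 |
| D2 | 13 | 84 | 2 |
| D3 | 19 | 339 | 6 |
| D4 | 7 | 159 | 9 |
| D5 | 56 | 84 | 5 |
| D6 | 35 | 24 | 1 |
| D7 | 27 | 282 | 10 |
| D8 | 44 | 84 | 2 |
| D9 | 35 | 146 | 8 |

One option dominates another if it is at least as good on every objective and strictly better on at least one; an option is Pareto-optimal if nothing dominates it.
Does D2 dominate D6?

D2 vs D6: D2 is worse on capital cost (84 vs 24), so it does not dominate D6.

No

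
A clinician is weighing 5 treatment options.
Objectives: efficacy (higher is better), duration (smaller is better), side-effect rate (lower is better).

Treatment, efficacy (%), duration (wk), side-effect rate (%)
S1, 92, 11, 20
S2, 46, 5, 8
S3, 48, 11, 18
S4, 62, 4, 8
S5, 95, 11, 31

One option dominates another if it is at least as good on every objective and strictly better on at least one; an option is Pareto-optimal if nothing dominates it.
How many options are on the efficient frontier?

S1: not dominated.
S2: dominated by S4 (efficacy 62≥46, duration 4≤5, side-effect rate 8≤8).
S3: dominated by S4 (efficacy 62≥48, duration 4≤11, side-effect rate 8≤18).
S4: not dominated (best duration).
S5: not dominated (best efficacy).
Pareto-optimal: S1, S4, S5 → 3.

3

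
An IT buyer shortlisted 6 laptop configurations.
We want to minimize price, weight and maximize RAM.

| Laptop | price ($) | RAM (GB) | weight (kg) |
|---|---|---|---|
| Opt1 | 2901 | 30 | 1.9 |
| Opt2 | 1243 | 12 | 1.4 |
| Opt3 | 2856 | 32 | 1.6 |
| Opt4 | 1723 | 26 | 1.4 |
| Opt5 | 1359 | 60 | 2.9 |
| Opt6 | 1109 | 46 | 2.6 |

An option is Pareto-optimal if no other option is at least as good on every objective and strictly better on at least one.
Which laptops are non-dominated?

Opt1: dominated by Opt3 (price 2856≤2901, RAM 32≥30, weight 1.6≤1.9).
Opt2: not dominated.
Opt3: not dominated.
Opt4: not dominated.
Opt5: not dominated (best RAM).
Opt6: not dominated (best price).

Opt2, Opt3, Opt4, Opt5, Opt6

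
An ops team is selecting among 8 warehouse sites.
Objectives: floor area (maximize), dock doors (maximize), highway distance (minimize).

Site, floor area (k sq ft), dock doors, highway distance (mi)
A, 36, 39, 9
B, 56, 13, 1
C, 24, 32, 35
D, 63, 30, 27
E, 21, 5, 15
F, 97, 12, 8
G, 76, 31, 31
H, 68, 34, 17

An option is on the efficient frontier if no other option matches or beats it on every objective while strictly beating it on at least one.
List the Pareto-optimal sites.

A: not dominated (best dock doors).
B: not dominated (best highway distance).
C: dominated by A (floor area 36≥24, dock doors 39≥32, highway distance 9≤35).
D: dominated by H (floor area 68≥63, dock doors 34≥30, highway distance 17≤27).
E: dominated by A (floor area 36≥21, dock doors 39≥5, highway distance 9≤15).
F: not dominated (best floor area).
G: not dominated.
H: not dominated.

A, B, F, G, H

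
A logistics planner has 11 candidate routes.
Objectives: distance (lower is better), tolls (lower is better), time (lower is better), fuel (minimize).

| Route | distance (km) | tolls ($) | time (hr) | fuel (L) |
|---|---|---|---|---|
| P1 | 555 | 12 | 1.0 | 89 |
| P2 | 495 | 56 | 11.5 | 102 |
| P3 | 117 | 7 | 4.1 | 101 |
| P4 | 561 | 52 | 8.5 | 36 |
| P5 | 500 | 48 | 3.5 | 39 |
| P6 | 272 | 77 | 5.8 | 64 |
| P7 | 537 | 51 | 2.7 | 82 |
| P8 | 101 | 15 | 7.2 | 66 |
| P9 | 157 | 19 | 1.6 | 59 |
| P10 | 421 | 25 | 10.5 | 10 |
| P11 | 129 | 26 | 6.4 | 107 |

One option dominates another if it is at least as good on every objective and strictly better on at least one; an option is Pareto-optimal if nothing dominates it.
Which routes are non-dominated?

P1: not dominated (best time).
P2: dominated by P3 (distance 117≤495, tolls 7≤56, time 4.1≤11.5, fuel 101≤102).
P3: not dominated (best tolls).
P4: not dominated.
P5: not dominated.
P6: dominated by P9 (distance 157≤272, tolls 19≤77, time 1.6≤5.8, fuel 59≤64).
P7: dominated by P9 (distance 157≤537, tolls 19≤51, time 1.6≤2.7, fuel 59≤82).
P8: not dominated (best distance).
P9: not dominated.
P10: not dominated (best fuel).
P11: dominated by P3 (distance 117≤129, tolls 7≤26, time 4.1≤6.4, fuel 101≤107).

P1, P3, P4, P5, P8, P9, P10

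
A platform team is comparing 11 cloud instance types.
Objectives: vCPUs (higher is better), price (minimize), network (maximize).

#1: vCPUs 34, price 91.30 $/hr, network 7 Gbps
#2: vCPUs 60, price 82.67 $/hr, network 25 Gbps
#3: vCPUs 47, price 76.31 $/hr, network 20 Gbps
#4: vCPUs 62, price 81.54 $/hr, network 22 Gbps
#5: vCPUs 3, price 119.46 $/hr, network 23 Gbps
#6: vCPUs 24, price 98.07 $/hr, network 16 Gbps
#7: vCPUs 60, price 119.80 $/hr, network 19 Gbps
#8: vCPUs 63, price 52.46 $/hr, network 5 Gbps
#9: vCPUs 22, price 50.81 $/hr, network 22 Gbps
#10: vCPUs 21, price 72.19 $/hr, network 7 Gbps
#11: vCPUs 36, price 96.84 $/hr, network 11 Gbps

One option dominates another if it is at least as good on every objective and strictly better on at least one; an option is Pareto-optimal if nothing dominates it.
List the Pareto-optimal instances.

#1: dominated by #2 (vCPUs 60≥34, price 82.67≤91.30, network 25≥7).
#2: not dominated (best network).
#3: not dominated.
#4: not dominated.
#5: dominated by #2 (vCPUs 60≥3, price 82.67≤119.46, network 25≥23).
#6: dominated by #2 (vCPUs 60≥24, price 82.67≤98.07, network 25≥16).
#7: dominated by #2 (vCPUs 60≥60, price 82.67≤119.80, network 25≥19).
#8: not dominated (best vCPUs).
#9: not dominated (best price).
#10: dominated by #9 (vCPUs 22≥21, price 50.81≤72.19, network 22≥7).
#11: dominated by #2 (vCPUs 60≥36, price 82.67≤96.84, network 25≥11).

#2, #3, #4, #8, #9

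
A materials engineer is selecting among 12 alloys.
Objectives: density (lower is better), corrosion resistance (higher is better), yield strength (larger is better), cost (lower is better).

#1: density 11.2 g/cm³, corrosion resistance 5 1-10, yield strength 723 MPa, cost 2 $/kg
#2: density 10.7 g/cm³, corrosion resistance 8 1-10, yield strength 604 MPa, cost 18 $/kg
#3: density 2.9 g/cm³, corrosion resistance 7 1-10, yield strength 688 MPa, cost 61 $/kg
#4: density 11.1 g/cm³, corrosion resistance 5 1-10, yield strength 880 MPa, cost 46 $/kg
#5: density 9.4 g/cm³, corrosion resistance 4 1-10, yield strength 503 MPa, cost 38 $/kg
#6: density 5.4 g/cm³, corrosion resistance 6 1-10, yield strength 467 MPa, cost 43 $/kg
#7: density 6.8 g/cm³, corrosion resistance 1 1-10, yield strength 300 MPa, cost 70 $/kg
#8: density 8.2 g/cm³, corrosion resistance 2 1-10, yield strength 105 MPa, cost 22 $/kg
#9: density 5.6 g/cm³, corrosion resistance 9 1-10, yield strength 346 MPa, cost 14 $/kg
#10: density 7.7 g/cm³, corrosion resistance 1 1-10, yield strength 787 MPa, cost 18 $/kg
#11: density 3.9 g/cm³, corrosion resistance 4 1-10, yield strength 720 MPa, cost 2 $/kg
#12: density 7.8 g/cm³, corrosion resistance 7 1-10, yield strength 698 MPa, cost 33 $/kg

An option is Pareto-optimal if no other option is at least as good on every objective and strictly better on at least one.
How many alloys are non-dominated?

9

#1: not dominated.
#2: not dominated.
#3: not dominated (best density).
#4: not dominated (best yield strength).
#5: dominated by #11 (density 3.9≤9.4, corrosion resistance 4≥4, yield strength 720≥503, cost 2≤38).
#6: not dominated.
#7: dominated by #3 (density 2.9≤6.8, corrosion resistance 7≥1, yield strength 688≥300, cost 61≤70).
#8: dominated by #9 (density 5.6≤8.2, corrosion resistance 9≥2, yield strength 346≥105, cost 14≤22).
#9: not dominated (best corrosion resistance).
#10: not dominated.
#11: not dominated.
#12: not dominated.
Pareto-optimal: #1, #2, #3, #4, #6, #9, #10, #11, #12 → 9.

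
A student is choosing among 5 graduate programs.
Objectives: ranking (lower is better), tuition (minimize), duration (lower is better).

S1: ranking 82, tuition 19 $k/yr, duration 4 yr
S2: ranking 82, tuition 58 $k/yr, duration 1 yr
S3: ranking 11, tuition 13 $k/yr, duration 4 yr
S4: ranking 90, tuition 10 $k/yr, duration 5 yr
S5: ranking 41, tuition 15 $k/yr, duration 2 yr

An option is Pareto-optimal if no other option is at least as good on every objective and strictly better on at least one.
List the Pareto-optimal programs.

S1: dominated by S3 (ranking 11≤82, tuition 13≤19, duration 4≤4).
S2: not dominated (best duration).
S3: not dominated (best ranking).
S4: not dominated (best tuition).
S5: not dominated.

S2, S3, S4, S5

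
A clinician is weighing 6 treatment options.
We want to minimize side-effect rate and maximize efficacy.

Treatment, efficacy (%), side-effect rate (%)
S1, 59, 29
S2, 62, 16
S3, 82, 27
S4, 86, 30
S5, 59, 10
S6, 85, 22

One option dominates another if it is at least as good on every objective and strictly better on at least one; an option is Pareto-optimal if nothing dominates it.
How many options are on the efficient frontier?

S1: dominated by S2 (efficacy 62≥59, side-effect rate 16≤29).
S2: not dominated.
S3: dominated by S6 (efficacy 85≥82, side-effect rate 22≤27).
S4: not dominated (best efficacy).
S5: not dominated (best side-effect rate).
S6: not dominated.
Pareto-optimal: S2, S4, S5, S6 → 4.

4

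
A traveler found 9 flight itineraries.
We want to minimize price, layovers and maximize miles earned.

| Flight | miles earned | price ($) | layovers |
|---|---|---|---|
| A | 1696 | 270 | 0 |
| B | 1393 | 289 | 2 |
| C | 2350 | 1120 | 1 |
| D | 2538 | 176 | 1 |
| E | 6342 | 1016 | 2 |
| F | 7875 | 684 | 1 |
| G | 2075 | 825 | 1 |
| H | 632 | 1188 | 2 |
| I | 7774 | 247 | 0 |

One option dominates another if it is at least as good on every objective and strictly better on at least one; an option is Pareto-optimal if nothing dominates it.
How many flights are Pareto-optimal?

A: dominated by I (miles earned 7774≥1696, price 247≤270, layovers 0≤0).
B: dominated by A (miles earned 1696≥1393, price 270≤289, layovers 0≤2).
C: dominated by D (miles earned 2538≥2350, price 176≤1120, layovers 1≤1).
D: not dominated (best price).
E: dominated by F (miles earned 7875≥6342, price 684≤1016, layovers 1≤2).
F: not dominated (best miles earned).
G: dominated by D (miles earned 2538≥2075, price 176≤825, layovers 1≤1).
H: dominated by A (miles earned 1696≥632, price 270≤1188, layovers 0≤2).
I: not dominated.
Pareto-optimal: D, F, I → 3.

3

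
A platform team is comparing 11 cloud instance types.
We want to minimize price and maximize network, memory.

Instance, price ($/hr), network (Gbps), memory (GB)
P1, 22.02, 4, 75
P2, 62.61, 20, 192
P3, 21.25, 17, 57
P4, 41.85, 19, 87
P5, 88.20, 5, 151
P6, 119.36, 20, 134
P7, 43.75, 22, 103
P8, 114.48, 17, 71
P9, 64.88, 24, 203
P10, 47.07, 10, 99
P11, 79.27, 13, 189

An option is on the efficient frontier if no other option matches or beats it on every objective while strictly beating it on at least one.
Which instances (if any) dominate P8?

P2: price 62.61≤114.48, network 20≥17, memory 192≥71 — dominates P8.
P4: price 41.85≤114.48, network 19≥17, memory 87≥71 — dominates P8.
P7: price 43.75≤114.48, network 22≥17, memory 103≥71 — dominates P8.
P9: price 64.88≤114.48, network 24≥17, memory 203≥71 — dominates P8.
Others (P1, P3, P5, P6, P10, P11) are each worse than P8 on at least one objective.

P2, P4, P7, P9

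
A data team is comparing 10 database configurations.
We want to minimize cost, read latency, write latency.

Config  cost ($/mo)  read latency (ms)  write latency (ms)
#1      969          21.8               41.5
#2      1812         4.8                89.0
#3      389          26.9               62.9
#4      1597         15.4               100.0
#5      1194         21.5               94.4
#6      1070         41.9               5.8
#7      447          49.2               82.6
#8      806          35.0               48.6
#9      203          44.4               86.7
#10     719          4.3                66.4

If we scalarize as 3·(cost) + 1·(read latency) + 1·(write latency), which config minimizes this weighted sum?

#1: 3·969 + 1·21.8 + 1·41.5 = 2970.3
#2: 3·1812 + 1·4.8 + 1·89.0 = 5529.8
#3: 3·389 + 1·26.9 + 1·62.9 = 1256.8
#4: 3·1597 + 1·15.4 + 1·100.0 = 4906.4
#5: 3·1194 + 1·21.5 + 1·94.4 = 3697.9
#6: 3·1070 + 1·41.9 + 1·5.8 = 3257.7
#7: 3·447 + 1·49.2 + 1·82.6 = 1472.8
#8: 3·806 + 1·35.0 + 1·48.6 = 2501.6
#9: 3·203 + 1·44.4 + 1·86.7 = 740.1
#10: 3·719 + 1·4.3 + 1·66.4 = 2227.7
Lowest: #9 at 740.1.

#9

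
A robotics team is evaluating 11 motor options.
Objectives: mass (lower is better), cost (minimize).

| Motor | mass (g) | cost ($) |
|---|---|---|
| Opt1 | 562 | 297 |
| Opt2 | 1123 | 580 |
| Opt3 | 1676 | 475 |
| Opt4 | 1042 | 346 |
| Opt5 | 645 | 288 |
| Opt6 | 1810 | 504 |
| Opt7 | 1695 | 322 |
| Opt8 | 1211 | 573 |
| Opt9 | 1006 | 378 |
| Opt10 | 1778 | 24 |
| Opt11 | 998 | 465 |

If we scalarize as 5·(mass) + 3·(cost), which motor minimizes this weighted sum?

Opt1

Opt1: 5·562 + 3·297 = 3701
Opt2: 5·1123 + 3·580 = 7355
Opt3: 5·1676 + 3·475 = 9805
Opt4: 5·1042 + 3·346 = 6248
Opt5: 5·645 + 3·288 = 4089
Opt6: 5·1810 + 3·504 = 10562
Opt7: 5·1695 + 3·322 = 9441
Opt8: 5·1211 + 3·573 = 7774
Opt9: 5·1006 + 3·378 = 6164
Opt10: 5·1778 + 3·24 = 8962
Opt11: 5·998 + 3·465 = 6385
Lowest: Opt1 at 3701.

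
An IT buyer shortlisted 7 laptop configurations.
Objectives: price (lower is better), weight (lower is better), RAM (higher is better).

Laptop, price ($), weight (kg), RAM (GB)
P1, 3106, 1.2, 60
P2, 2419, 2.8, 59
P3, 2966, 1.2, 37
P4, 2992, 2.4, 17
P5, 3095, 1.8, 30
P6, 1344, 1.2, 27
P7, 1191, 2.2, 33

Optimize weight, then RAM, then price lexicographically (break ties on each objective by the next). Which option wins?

P1

First minimize weight: best is 1.2, kept {P1, P3, P6}.
Then maximize RAM: best is 60, kept {P1}.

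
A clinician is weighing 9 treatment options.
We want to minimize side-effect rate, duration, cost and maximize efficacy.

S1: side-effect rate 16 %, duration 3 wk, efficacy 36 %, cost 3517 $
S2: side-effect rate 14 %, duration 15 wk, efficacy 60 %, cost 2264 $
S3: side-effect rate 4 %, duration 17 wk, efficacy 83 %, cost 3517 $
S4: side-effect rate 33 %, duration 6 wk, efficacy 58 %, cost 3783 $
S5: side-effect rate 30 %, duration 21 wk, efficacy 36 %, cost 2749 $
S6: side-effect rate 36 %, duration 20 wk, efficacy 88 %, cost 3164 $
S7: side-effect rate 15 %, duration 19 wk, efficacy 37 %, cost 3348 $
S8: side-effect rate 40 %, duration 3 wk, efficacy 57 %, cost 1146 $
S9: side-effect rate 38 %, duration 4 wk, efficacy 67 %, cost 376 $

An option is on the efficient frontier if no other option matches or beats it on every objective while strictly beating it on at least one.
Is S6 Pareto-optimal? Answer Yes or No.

Yes

S1: worse on efficacy (36 vs 88).
S2: worse on efficacy (60 vs 88).
S3: worse on efficacy (83 vs 88).
S4: worse on efficacy (58 vs 88).
S5: worse on duration (21 vs 20).
S7: worse on efficacy (37 vs 88).
S8: worse on side-effect rate (40 vs 36).
S9: worse on side-effect rate (38 vs 36).
No option is at least as good as S6 on every objective and strictly better on one.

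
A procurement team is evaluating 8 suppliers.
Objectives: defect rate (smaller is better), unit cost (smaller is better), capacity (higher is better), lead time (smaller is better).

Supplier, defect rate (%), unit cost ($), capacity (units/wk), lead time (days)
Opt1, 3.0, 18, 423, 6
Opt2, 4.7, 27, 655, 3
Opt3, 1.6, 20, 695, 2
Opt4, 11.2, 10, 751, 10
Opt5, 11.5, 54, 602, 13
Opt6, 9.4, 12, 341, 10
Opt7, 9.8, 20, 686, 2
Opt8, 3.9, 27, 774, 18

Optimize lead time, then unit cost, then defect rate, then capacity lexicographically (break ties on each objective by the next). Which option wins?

First minimize lead time: best is 2, kept {Opt3, Opt7}.
Then minimize unit cost: best is 20, kept {Opt3, Opt7}.
Then minimize defect rate: best is 1.6, kept {Opt3}.

Opt3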